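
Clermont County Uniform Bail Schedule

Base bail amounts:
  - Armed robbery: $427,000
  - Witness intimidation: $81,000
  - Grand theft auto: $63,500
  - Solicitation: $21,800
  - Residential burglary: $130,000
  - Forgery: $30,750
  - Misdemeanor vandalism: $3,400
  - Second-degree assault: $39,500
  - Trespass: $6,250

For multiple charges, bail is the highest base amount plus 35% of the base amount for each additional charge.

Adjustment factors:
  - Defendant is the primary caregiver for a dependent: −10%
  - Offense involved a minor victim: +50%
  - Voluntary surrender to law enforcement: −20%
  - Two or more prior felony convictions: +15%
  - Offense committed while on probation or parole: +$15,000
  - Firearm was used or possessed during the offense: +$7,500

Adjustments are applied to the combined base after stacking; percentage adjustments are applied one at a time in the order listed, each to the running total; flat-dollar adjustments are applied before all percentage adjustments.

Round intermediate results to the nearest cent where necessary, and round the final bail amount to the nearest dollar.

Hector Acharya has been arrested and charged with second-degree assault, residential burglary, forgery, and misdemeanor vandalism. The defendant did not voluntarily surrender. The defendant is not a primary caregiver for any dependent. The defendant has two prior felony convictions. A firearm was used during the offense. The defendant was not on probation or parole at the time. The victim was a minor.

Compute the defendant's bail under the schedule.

Base amounts from the schedule: second-degree assault $39,500; residential burglary $130,000; forgery $30,750; misdemeanor vandalism $3,400.
Stacking rule: highest base plus 35% of each additional charge. Highest is residential burglary at $130,000. Additional: $39,500 × 35% = $13,825; $30,750 × 35% = $10,762.50; $3,400 × 35% = $1,190. Combined base = $130,000 + $25,777.50 = $155,777.50.
Firearm was used or possessed during the offense (+$7,500 flat): $155,777.50 + $7,500 = $163,277.50.
Offense involved a minor victim (+50%): $163,277.50 × 1.5 = $244,916.25.
Two or more prior felony convictions (+15%): $244,916.25 × 1.15 = $281,653.69.
Rounded to the nearest dollar: $281,654.

$281,654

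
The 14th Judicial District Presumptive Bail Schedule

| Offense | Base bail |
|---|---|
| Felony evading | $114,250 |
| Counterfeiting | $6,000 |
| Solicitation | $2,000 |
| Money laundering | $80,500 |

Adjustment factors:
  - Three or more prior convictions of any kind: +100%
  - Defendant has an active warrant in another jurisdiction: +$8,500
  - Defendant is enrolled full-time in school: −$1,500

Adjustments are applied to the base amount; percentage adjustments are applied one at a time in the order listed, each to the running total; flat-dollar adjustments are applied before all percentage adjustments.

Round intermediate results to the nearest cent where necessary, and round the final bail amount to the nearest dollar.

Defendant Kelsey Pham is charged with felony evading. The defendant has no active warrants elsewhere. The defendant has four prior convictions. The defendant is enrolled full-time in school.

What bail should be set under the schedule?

$225,500

Base amounts from the schedule: felony evading $114,250.
Single charge. Combined base = $114,250.
Defendant is enrolled full-time in school (−$1,500 flat): $114,250 − $1,500 = $112,750.
Three or more prior convictions of any kind (+100%): $112,750 × 2 = $225,500.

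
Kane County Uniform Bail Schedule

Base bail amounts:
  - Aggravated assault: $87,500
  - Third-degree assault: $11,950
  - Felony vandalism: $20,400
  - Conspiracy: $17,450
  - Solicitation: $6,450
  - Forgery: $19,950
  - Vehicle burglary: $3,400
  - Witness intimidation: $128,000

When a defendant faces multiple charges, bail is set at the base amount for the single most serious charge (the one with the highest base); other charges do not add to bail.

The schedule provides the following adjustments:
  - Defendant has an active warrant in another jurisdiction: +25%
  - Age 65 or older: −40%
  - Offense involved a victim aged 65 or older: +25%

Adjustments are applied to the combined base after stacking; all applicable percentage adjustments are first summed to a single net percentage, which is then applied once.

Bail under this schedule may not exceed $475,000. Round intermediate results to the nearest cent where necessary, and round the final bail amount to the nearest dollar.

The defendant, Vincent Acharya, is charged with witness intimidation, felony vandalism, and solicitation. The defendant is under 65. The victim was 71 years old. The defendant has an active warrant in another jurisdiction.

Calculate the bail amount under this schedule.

Base amounts from the schedule: witness intimidation $128,000; felony vandalism $20,400; solicitation $6,450.
Stacking rule: use the highest base only. Highest is witness intimidation at $128,000. Combined base = $128,000.
Net percentage adjustment: +25% +25% = +50%. $128,000 × 1.5 = $192,000.
$192,000 is within the $475,000 maximum.

$192,000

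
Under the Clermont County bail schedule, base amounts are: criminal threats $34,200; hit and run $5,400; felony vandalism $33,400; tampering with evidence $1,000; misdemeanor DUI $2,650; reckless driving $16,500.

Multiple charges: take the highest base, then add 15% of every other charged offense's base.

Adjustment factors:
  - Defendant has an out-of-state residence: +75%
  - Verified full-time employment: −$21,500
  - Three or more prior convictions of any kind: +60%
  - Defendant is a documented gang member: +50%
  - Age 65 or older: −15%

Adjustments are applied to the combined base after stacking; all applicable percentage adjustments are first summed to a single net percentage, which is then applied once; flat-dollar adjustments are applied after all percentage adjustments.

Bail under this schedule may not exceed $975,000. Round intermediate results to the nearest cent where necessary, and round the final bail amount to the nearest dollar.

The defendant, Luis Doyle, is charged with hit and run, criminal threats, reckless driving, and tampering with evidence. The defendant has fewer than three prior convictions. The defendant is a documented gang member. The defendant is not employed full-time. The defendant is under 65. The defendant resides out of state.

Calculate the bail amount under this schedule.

$84,679

Base amounts from the schedule: hit and run $5,400; criminal threats $34,200; reckless driving $16,500; tampering with evidence $1,000.
Stacking rule: highest base plus 15% of each additional charge. Highest is criminal threats at $34,200. Additional: $5,400 × 15% = $810; $16,500 × 15% = $2,475; $1,000 × 15% = $150. Combined base = $34,200 + $3,435 = $37,635.
Net percentage adjustment: +75% +50% = +125%. $37,635 × 2.25 = $84,678.75.
$84,678.75 is within the $975,000 maximum.
Rounded to the nearest dollar: $84,679.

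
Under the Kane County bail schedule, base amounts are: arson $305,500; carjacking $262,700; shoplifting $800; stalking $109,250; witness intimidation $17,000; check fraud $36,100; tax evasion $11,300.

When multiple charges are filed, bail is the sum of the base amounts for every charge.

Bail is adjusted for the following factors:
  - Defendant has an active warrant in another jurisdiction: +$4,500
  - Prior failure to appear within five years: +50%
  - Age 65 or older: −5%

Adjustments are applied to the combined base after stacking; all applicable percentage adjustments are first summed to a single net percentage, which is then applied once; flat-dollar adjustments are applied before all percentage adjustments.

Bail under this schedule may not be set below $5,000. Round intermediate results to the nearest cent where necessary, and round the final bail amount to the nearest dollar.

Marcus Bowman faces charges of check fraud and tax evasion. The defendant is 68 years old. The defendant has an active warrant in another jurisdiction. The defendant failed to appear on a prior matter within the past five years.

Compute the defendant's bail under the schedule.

Base amounts from the schedule: check fraud $36,100; tax evasion $11,300.
Stacking rule: sum of all bases. $36,100 + $11,300 = $47,400.
Defendant has an active warrant in another jurisdiction (+$4,500 flat): $47,400 + $4,500 = $51,900.
Net percentage adjustment: +50% −5% = +45%. $51,900 × 1.45 = $75,255.
$75,255 is at or above the $5,000 minimum.

$75,255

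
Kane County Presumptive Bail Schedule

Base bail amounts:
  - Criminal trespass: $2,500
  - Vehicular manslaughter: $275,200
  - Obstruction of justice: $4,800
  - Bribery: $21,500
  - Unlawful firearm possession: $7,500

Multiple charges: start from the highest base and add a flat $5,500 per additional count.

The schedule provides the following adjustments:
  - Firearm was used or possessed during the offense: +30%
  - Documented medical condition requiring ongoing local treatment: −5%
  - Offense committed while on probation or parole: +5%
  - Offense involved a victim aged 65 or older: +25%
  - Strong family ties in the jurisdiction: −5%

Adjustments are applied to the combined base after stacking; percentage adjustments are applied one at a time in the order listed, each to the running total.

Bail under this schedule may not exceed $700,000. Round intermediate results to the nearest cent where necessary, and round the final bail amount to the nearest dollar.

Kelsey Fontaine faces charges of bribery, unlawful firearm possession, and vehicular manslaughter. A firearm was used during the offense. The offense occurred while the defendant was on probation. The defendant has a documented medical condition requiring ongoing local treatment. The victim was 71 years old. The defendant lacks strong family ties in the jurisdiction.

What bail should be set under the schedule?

$463,912

Base amounts from the schedule: bribery $21,500; unlawful firearm possession $7,500; vehicular manslaughter $275,200.
Stacking rule: highest base plus $5,500 per additional charge. Highest is vehicular manslaughter at $275,200; 2 additional charges → +$11,000. Combined base = $286,200.
Firearm was used or possessed during the offense (+30%): $286,200 × 1.3 = $372,060.
Documented medical condition requiring ongoing local treatment (−5%): $372,060 × 0.95 = $353,457.
Offense committed while on probation or parole (+5%): $353,457 × 1.05 = $371,129.85.
Offense involved a victim aged 65 or older (+25%): $371,129.85 × 1.25 = $463,912.31.
$463,912.31 is within the $700,000 maximum.
Rounded to the nearest dollar: $463,912.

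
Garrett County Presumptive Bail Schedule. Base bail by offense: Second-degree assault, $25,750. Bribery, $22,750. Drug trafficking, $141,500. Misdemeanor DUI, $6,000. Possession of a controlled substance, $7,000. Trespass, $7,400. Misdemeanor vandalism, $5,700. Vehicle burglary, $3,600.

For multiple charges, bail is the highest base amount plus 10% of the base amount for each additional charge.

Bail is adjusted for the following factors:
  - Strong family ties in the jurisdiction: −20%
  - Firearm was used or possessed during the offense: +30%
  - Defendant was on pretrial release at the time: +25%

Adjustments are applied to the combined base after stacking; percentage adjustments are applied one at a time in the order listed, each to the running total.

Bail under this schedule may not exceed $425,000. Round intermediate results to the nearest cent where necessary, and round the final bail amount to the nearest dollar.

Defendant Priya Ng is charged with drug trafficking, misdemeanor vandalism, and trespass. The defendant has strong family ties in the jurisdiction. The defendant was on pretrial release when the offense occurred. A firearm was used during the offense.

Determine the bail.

$185,653

Base amounts from the schedule: drug trafficking $141,500; misdemeanor vandalism $5,700; trespass $7,400.
Stacking rule: highest base plus 10% of each additional charge. Highest is drug trafficking at $141,500. Additional: $5,700 × 10% = $570; $7,400 × 10% = $740. Combined base = $141,500 + $1,310 = $142,810.
Strong family ties in the jurisdiction (−20%): $142,810 × 0.8 = $114,248.
Firearm was used or possessed during the offense (+30%): $114,248 × 1.3 = $148,522.40.
Defendant was on pretrial release at the time (+25%): $148,522.40 × 1.25 = $185,653.
$185,653 is within the $425,000 maximum.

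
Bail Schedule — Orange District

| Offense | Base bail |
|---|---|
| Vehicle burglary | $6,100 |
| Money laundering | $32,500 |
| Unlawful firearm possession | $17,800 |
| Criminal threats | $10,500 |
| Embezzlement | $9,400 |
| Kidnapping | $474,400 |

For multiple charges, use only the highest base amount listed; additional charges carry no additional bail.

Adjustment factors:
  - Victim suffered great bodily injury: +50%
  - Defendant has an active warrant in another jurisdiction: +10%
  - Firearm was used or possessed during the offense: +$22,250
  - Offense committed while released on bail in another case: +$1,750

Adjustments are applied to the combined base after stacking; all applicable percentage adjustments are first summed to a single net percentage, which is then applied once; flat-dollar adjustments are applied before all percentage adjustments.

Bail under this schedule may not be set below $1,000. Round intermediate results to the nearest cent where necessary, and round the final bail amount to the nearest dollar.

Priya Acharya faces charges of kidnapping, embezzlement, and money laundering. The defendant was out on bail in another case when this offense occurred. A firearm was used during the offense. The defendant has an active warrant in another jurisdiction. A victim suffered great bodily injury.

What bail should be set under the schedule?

Base amounts from the schedule: kidnapping $474,400; embezzlement $9,400; money laundering $32,500.
Stacking rule: use the highest base only. Highest is kidnapping at $474,400. Combined base = $474,400.
Firearm was used or possessed during the offense (+$22,250 flat): $474,400 + $22,250 = $496,650.
Offense committed while released on bail in another case (+$1,750 flat): $496,650 + $1,750 = $498,400.
Net percentage adjustment: +50% +10% = +60%. $498,400 × 1.6 = $797,440.
$797,440 is at or above the $1,000 minimum.

$797,440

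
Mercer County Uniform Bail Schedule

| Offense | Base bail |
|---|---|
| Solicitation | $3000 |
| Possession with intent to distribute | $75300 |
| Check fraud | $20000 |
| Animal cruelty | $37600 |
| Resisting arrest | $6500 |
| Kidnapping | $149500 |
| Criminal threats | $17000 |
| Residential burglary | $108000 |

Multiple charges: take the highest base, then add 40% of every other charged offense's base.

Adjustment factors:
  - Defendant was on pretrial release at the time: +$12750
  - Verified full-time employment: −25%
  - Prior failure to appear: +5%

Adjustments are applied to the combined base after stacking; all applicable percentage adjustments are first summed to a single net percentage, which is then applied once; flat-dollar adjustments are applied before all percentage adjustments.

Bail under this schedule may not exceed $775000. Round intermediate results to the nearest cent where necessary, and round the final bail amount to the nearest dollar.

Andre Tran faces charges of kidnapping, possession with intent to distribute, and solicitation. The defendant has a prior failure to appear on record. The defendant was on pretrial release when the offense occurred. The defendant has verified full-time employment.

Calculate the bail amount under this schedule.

$154856

Base amounts from the schedule: kidnapping $149500; possession with intent to distribute $75300; solicitation $3000.
Stacking rule: highest base plus 40% of each additional charge. Highest is kidnapping at $149500. Additional: $75300 × 40% = $30120; $3000 × 40% = $1200. Combined base = $149500 + $31320 = $180820.
Defendant was on pretrial release at the time (+$12750 flat): $180820 + $12750 = $193570.
Net percentage adjustment: −25% +5% = −20%. $193570 × 0.8 = $154856.
$154856 is within the $775000 maximum.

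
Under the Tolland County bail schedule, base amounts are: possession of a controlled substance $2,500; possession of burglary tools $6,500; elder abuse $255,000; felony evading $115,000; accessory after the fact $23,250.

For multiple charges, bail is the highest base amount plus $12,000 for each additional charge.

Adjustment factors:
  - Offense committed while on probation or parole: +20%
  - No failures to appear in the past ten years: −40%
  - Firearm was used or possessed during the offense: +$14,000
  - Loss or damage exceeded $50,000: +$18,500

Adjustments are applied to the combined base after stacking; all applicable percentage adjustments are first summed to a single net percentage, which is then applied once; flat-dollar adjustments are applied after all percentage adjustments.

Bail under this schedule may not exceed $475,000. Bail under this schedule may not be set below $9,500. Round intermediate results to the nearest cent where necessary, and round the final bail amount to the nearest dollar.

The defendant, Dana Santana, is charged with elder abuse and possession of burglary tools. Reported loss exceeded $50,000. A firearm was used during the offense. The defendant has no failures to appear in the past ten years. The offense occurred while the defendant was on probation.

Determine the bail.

Base amounts from the schedule: elder abuse $255,000; possession of burglary tools $6,500.
Stacking rule: highest base plus $12,000 per additional charge. Highest is elder abuse at $255,000; 1 additional charge → +$12,000. Combined base = $267,000.
Net percentage adjustment: +20% −40% = −20%. $267,000 × 0.8 = $213,600.
Firearm was used or possessed during the offense (+$14,000 flat): $213,600 + $14,000 = $227,600.
Loss or damage exceeded $50,000 (+$18,500 flat): $227,600 + $18,500 = $246,100.
$246,100 is within the $475,000 maximum.
$246,100 is at or above the $9,500 minimum.

$246,100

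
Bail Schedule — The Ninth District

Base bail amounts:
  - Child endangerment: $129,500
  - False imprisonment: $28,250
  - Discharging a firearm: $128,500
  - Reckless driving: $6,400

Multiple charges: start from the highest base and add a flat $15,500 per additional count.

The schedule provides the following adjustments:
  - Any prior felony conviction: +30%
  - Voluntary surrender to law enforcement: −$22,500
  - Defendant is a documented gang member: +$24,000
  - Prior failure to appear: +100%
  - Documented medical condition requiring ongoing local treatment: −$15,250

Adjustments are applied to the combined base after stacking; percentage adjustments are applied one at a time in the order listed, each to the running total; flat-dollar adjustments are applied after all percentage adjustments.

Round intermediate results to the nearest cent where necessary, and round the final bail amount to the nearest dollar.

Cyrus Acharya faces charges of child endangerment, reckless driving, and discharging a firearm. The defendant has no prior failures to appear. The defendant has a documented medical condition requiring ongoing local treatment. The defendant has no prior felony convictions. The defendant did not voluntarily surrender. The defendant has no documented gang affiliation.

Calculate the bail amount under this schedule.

$145,250

Base amounts from the schedule: child endangerment $129,500; reckless driving $6,400; discharging a firearm $128,500.
Stacking rule: highest base plus $15,500 per additional charge. Highest is child endangerment at $129,500; 2 additional charges → +$31,000. Combined base = $160,500.
Documented medical condition requiring ongoing local treatment (−$15,250 flat): $160,500 − $15,250 = $145,250.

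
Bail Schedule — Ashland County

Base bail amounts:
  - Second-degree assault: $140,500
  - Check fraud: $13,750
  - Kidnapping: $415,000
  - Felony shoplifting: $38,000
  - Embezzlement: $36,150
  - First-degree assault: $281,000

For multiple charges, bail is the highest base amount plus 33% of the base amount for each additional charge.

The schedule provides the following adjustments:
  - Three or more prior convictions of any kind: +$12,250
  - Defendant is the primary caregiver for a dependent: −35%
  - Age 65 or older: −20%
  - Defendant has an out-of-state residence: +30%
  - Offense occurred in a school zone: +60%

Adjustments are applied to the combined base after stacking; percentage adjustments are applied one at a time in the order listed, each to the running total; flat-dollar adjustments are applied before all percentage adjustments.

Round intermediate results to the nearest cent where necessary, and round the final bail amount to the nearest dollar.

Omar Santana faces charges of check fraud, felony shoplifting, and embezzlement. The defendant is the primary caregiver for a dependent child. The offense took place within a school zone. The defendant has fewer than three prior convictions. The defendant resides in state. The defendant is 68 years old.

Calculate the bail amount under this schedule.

$45,317

Base amounts from the schedule: check fraud $13,750; felony shoplifting $38,000; embezzlement $36,150.
Stacking rule: highest base plus 33% of each additional charge. Highest is felony shoplifting at $38,000. Additional: $13,750 × 33% = $4,537.50; $36,150 × 33% = $11,929.50. Combined base = $38,000 + $16,467 = $54,467.
Defendant is the primary caregiver for a dependent (−35%): $54,467 × 0.65 = $35,403.55.
Age 65 or older (−20%): $35,403.55 × 0.8 = $28,322.84.
Offense occurred in a school zone (+60%): $28,322.84 × 1.6 = $45,316.54.
Rounded to the nearest dollar: $45,317.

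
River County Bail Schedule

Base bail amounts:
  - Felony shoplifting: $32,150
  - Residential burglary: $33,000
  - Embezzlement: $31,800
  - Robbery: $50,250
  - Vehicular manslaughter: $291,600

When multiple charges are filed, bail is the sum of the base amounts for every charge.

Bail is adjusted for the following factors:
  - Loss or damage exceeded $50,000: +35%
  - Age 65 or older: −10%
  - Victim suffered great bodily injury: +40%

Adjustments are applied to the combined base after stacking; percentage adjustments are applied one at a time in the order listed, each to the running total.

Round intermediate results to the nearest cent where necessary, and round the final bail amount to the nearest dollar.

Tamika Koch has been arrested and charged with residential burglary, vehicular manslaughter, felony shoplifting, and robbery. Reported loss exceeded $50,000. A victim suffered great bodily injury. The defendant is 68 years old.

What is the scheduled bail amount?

$692,307

Base amounts from the schedule: residential burglary $33,000; vehicular manslaughter $291,600; felony shoplifting $32,150; robbery $50,250.
Stacking rule: sum of all bases. $33,000 + $291,600 + $32,150 + $50,250 = $407,000.
Loss or damage exceeded $50,000 (+35%): $407,000 × 1.35 = $549,450.
Age 65 or older (−10%): $549,450 × 0.9 = $494,505.
Victim suffered great bodily injury (+40%): $494,505 × 1.4 = $692,307.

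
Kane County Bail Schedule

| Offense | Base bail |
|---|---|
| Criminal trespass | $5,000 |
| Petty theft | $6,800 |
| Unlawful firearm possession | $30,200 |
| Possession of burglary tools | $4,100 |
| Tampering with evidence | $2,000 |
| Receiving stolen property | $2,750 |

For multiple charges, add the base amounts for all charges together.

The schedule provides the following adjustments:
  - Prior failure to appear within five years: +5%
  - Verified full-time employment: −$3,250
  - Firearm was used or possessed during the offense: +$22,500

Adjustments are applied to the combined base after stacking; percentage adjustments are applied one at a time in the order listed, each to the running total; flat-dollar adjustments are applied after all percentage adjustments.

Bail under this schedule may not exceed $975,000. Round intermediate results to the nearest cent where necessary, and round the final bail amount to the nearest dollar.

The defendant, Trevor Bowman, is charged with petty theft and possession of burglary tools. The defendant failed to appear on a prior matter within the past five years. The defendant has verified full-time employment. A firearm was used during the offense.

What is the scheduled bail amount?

$30,695

Base amounts from the schedule: petty theft $6,800; possession of burglary tools $4,100.
Stacking rule: sum of all bases. $6,800 + $4,100 = $10,900.
Prior failure to appear within five years (+5%): $10,900 × 1.05 = $11,445.
Verified full-time employment (−$3,250 flat): $11,445 − $3,250 = $8,195.
Firearm was used or possessed during the offense (+$22,500 flat): $8,195 + $22,500 = $30,695.
$30,695 is within the $975,000 maximum.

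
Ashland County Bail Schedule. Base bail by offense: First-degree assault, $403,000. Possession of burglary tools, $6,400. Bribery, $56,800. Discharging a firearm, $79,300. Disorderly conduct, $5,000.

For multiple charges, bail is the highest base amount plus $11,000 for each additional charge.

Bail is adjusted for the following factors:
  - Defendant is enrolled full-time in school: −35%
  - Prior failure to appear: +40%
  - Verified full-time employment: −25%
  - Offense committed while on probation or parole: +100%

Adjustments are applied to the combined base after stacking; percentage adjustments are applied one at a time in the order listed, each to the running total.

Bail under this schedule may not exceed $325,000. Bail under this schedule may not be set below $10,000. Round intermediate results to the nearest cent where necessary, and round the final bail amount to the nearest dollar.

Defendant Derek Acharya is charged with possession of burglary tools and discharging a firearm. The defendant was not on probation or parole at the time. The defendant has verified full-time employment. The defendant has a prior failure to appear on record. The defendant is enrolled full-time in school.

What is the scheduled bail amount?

Base amounts from the schedule: possession of burglary tools $6,400; discharging a firearm $79,300.
Stacking rule: highest base plus $11,000 per additional charge. Highest is discharging a firearm at $79,300; 1 additional charge → +$11,000. Combined base = $90,300.
Defendant is enrolled full-time in school (−35%): $90,300 × 0.65 = $58,695.
Prior failure to appear (+40%): $58,695 × 1.4 = $82,173.
Verified full-time employment (−25%): $82,173 × 0.75 = $61,629.75.
$61,629.75 is within the $325,000 maximum.
$61,629.75 is at or above the $10,000 minimum.
Rounded to the nearest dollar: $61,630.

$61,630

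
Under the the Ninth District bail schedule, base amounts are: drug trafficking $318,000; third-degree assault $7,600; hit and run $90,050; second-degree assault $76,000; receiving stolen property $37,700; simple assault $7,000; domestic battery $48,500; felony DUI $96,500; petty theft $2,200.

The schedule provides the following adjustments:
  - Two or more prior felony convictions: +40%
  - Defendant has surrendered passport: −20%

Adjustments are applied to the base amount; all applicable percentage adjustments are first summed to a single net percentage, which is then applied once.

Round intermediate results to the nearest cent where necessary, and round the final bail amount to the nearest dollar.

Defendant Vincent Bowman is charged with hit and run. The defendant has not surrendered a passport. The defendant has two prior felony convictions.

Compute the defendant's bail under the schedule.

$126,070

Base amounts from the schedule: hit and run $90,050.
Single charge. Combined base = $90,050.
Two or more prior felony convictions (+40%): $90,050 × 1.4 = $126,070.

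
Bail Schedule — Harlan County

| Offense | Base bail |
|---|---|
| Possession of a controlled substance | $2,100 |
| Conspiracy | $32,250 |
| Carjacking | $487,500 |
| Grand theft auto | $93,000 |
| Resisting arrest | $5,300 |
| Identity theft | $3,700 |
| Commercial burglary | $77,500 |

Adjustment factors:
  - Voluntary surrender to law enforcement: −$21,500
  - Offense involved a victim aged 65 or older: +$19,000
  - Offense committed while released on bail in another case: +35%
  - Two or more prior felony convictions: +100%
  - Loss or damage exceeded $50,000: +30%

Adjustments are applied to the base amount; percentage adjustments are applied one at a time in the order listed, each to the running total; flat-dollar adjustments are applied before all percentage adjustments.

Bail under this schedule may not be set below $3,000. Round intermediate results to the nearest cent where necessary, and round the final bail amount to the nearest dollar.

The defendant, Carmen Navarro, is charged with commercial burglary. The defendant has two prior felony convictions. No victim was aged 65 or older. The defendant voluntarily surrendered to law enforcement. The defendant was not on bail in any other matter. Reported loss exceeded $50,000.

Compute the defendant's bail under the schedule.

Base amounts from the schedule: commercial burglary $77,500.
Single charge. Combined base = $77,500.
Voluntary surrender to law enforcement (−$21,500 flat): $77,500 − $21,500 = $56,000.
Two or more prior felony convictions (+100%): $56,000 × 2 = $112,000.
Loss or damage exceeded $50,000 (+30%): $112,000 × 1.3 = $145,600.
$145,600 is at or above the $3,000 minimum.

$145,600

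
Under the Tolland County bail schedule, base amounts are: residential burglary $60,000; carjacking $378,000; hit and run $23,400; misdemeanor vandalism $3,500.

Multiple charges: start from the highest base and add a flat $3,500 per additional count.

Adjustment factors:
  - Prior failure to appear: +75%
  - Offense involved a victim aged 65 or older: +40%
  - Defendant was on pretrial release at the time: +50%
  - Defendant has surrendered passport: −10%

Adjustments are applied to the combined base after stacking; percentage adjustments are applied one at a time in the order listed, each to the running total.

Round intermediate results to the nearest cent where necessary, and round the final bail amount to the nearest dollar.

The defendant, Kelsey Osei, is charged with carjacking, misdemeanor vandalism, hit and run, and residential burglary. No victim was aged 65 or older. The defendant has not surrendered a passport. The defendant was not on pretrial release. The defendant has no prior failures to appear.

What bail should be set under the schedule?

$388,500

Base amounts from the schedule: carjacking $378,000; misdemeanor vandalism $3,500; hit and run $23,400; residential burglary $60,000.
Stacking rule: highest base plus $3,500 per additional charge. Highest is carjacking at $378,000; 3 additional charges → +$10,500. Combined base = $388,500.
No adjustment factors apply to this defendant.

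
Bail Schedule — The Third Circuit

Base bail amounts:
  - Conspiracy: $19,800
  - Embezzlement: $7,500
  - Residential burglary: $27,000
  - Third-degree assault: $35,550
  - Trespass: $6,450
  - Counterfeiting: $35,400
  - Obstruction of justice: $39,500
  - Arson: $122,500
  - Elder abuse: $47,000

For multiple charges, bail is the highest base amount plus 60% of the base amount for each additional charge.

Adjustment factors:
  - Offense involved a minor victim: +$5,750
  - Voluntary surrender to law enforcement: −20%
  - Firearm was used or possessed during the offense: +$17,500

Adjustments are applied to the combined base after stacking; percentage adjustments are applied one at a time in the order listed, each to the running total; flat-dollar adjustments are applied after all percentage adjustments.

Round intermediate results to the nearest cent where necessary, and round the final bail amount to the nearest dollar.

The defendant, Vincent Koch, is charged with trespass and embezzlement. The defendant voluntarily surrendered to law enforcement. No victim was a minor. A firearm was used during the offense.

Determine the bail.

Base amounts from the schedule: trespass $6,450; embezzlement $7,500.
Stacking rule: highest base plus 60% of each additional charge. Highest is embezzlement at $7,500. Additional: $6,450 × 60% = $3,870. Combined base = $7,500 + $3,870 = $11,370.
Voluntary surrender to law enforcement (−20%): $11,370 × 0.8 = $9,096.
Firearm was used or possessed during the offense (+$17,500 flat): $9,096 + $17,500 = $26,596.

$26,596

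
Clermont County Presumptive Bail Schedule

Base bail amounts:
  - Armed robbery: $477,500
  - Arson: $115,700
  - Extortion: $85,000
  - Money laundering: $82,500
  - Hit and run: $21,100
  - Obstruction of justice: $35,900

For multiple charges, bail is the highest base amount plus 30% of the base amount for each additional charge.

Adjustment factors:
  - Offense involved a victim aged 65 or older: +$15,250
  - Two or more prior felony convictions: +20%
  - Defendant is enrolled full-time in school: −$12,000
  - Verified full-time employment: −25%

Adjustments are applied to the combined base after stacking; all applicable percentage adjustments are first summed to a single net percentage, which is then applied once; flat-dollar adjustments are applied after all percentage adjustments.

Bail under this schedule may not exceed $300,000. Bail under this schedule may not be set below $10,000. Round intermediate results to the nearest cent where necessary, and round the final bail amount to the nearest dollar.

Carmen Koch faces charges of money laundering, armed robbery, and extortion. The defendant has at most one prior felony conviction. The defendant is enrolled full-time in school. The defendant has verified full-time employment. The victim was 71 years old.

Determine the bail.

$300,000

Base amounts from the schedule: money laundering $82,500; armed robbery $477,500; extortion $85,000.
Stacking rule: highest base plus 30% of each additional charge. Highest is armed robbery at $477,500. Additional: $82,500 × 30% = $24,750; $85,000 × 30% = $25,500. Combined base = $477,500 + $50,250 = $527,750.
Verified full-time employment (−25%): $527,750 × 0.75 = $395,812.50.
Offense involved a victim aged 65 or older (+$15,250 flat): $395,812.50 + $15,250 = $411,062.50.
Defendant is enrolled full-time in school (−$12,000 flat): $411,062.50 − $12,000 = $399,062.50.
Result $399,062.50 exceeds the maximum of $300,000; bail is capped at $300,000.
$300,000 is at or above the $10,000 minimum.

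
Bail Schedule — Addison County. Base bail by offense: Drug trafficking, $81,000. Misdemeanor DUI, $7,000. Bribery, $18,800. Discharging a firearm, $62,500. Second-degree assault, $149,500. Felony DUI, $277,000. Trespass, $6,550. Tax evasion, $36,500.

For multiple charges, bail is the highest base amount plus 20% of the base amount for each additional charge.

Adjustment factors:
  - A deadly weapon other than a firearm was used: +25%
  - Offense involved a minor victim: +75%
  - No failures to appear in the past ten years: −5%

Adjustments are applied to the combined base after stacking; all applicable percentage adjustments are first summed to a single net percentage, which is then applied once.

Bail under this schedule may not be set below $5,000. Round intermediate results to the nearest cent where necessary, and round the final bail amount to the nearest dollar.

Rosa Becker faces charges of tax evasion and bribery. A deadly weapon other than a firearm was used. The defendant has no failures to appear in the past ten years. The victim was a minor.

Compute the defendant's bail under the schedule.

Base amounts from the schedule: tax evasion $36,500; bribery $18,800.
Stacking rule: highest base plus 20% of each additional charge. Highest is tax evasion at $36,500. Additional: $18,800 × 20% = $3,760. Combined base = $36,500 + $3,760 = $40,260.
Net percentage adjustment: +25% +75% −5% = +95%. $40,260 × 1.95 = $78,507.
$78,507 is at or above the $5,000 minimum.

$78,507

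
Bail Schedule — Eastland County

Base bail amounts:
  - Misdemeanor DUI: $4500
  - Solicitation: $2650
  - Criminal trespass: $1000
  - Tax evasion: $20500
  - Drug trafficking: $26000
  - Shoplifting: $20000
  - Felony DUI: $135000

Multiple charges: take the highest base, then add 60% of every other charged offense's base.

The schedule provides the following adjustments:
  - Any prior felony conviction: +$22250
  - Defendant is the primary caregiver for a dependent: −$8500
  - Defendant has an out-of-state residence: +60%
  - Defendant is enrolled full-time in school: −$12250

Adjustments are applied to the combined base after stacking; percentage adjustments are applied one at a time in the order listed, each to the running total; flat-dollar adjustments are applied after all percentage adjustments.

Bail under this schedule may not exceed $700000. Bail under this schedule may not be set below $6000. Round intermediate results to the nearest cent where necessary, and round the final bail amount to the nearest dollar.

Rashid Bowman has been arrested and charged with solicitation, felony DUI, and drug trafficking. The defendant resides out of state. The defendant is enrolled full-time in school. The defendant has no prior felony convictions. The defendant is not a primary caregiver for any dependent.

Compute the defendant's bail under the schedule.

Base amounts from the schedule: solicitation $2650; felony DUI $135000; drug trafficking $26000.
Stacking rule: highest base plus 60% of each additional charge. Highest is felony DUI at $135000. Additional: $2650 × 60% = $1590; $26000 × 60% = $15600. Combined base = $135000 + $17190 = $152190.
Defendant has an out-of-state residence (+60%): $152190 × 1.6 = $243504.
Defendant is enrolled full-time in school (−$12250 flat): $243504 − $12250 = $231254.
$231254 is within the $700000 maximum.
$231254 is at or above the $6000 minimum.

$231254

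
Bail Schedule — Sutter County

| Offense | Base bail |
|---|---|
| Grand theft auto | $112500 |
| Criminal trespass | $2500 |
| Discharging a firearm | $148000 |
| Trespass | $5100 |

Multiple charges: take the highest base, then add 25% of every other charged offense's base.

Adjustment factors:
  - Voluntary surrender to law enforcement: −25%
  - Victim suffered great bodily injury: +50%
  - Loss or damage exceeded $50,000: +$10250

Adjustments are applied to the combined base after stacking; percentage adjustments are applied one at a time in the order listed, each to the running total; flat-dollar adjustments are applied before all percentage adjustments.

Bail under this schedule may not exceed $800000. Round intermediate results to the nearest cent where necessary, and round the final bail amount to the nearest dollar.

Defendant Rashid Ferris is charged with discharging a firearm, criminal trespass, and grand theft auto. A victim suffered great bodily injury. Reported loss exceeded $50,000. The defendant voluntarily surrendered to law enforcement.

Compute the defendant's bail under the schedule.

$210375

Base amounts from the schedule: discharging a firearm $148000; criminal trespass $2500; grand theft auto $112500.
Stacking rule: highest base plus 25% of each additional charge. Highest is discharging a firearm at $148000. Additional: $2500 × 25% = $625; $112500 × 25% = $28125. Combined base = $148000 + $28750 = $176750.
Loss or damage exceeded $50,000 (+$10250 flat): $176750 + $10250 = $187000.
Voluntary surrender to law enforcement (−25%): $187000 × 0.75 = $140250.
Victim suffered great bodily injury (+50%): $140250 × 1.5 = $210375.
$210375 is within the $800000 maximum.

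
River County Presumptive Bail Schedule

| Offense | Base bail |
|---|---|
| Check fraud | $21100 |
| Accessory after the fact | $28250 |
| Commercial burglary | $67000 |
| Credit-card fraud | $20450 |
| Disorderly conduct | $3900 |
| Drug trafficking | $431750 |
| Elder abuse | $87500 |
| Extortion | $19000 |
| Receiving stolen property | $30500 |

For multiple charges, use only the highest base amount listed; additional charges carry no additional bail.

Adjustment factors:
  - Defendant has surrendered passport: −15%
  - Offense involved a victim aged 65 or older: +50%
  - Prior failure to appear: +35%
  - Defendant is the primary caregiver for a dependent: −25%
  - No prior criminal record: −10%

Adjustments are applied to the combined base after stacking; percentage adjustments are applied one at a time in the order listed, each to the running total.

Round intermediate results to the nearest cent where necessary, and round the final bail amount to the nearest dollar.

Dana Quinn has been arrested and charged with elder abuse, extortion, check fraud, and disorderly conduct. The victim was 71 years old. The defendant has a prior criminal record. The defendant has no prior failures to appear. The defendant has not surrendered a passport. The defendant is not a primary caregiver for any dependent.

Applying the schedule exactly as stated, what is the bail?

Base amounts from the schedule: elder abuse $87500; extortion $19000; check fraud $21100; disorderly conduct $3900.
Stacking rule: use the highest base only. Highest is elder abuse at $87500. Combined base = $87500.
Offense involved a victim aged 65 or older (+50%): $87500 × 1.5 = $131250.

$131250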